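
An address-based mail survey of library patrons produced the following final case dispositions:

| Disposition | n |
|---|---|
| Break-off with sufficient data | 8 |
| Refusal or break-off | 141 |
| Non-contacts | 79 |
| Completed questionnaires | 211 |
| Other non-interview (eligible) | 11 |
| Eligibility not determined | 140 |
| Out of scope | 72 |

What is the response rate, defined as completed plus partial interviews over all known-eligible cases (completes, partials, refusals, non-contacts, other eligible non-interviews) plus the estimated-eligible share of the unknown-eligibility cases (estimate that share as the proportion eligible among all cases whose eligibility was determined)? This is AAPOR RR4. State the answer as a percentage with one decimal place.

38.4%

Numerator = 211 + 8 = 219
Known eligible = 211 + 8 + 141 + 79 + 11 = 450
e = 450 / (450 + 72) = 450 / 522 = 0.8621
Eligible share of unknowns = 0.8621 × 140 = 120.69
Base = 450 + 120.69 = 570.69
RR4 = 219 / 570.69 = 0.3837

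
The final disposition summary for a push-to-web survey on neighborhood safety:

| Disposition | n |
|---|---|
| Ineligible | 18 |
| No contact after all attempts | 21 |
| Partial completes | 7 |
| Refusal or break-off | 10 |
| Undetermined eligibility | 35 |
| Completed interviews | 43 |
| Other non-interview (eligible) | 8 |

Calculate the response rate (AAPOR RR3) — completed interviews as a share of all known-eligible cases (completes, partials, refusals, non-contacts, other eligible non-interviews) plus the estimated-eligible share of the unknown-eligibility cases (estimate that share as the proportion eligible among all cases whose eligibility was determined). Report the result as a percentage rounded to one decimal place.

36.4%

Top: 43
Determined eligible: 43 + 7 + 10 + 21 + 8 = 89
e = 89 / (89 + 18) = 89 / 107 = 0.8318
Estimated eligible among unknowns: 0.8318 × 35 = 29.11
Base: 89 + 29.11 = 118.11
RR3 = 43 / 118.11 = 0.3641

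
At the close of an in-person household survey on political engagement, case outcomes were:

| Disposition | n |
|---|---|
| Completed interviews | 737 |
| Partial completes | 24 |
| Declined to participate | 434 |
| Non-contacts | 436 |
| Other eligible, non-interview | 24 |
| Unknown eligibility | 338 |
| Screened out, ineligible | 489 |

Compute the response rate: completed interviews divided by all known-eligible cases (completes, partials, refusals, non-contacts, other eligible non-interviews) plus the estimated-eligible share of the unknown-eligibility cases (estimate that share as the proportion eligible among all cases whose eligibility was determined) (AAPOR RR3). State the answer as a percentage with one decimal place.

Num = 737
Eligible (known) = 737 + 24 + 434 + 436 + 24 = 1655
e = 1655 / (1655 + 489) = 1655 / 2144 = 0.7719
Estimated eligible among unknowns = 0.7719 × 338 = 260.90
Base = 1655 + 260.90 = 1915.90
RR3 = 737 / 1915.90 = 0.3847

38.5%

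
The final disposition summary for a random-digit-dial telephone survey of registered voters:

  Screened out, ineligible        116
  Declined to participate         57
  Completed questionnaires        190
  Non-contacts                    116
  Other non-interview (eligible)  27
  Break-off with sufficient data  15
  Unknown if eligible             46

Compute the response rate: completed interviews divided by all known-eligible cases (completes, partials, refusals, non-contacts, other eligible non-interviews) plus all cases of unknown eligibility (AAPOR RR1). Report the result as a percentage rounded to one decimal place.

Top → 190
Denominator → 190 + 15 + 57 + 116 + 27 + 46 = 451
RR1 = 190 / 451 = 0.4213

42.1%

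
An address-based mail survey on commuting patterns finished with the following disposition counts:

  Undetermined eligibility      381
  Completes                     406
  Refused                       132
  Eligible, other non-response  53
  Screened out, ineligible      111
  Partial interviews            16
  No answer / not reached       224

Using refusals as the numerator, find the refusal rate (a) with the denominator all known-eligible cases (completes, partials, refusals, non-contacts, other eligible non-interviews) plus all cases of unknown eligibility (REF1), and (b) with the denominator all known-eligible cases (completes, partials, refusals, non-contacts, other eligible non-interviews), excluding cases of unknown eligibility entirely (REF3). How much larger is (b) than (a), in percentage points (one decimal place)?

Numerator → 132
Base → 406 + 16 + 132 + 224 + 53 + 381 = 1212
REF1 = 132 / 1212 = 0.1089
Base → 406 + 16 + 132 + 224 + 53 = 831
REF3 = 132 / 831 = 0.1588
Difference = 15.88 − 10.89 = 4.99 percentage points

5.0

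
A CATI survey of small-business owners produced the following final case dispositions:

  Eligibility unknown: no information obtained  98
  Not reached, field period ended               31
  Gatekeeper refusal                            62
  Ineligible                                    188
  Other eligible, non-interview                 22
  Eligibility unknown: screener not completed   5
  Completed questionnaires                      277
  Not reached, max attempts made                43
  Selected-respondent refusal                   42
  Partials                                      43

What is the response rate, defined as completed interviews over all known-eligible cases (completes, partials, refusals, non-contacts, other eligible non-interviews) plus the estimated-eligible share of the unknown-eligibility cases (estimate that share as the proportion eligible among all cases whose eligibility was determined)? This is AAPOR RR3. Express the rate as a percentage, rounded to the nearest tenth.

46.5%

Refusals = 62 + 42 = 104
Non-contacts = 31 + 43 = 74
Unknown if eligible = 5 + 98 = 103
Top = 277
Eligible (known) = 277 + 43 + 104 + 74 + 22 = 520
e = 520 / (520 + 188) = 520 / 708 = 0.7345
Estimated eligible among unknowns = 0.7345 × 103 = 75.65
Denominator = 520 + 75.65 = 595.65
RR3 = 277 / 595.65 = 0.4650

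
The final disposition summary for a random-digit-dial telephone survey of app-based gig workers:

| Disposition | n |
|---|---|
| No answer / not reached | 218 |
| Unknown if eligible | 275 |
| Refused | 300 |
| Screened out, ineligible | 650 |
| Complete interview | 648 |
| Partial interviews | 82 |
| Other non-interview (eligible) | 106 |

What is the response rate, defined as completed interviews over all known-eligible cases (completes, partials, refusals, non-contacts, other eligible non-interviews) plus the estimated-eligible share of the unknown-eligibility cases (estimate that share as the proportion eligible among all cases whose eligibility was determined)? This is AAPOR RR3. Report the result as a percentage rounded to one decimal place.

42.1%

Num → 648
Eligible (known) → 648 + 82 + 300 + 218 + 106 = 1354
e = 1354 / (1354 + 650) = 1354 / 2004 = 0.6756
Estimated eligible among unknowns → 0.6756 × 275 = 185.79
Denom → 1354 + 185.79 = 1539.79
RR3 = 648 / 1539.79 = 0.4208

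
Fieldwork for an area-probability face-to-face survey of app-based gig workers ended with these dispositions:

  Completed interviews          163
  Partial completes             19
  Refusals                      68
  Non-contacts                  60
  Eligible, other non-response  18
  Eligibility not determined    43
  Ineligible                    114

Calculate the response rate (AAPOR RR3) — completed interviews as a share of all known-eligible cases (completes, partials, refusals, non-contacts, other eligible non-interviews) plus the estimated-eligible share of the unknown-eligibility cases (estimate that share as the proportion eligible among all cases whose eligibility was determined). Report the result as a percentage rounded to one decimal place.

Num: 163
Known eligible: 163 + 19 + 68 + 60 + 18 = 328
e = 328 / (328 + 114) = 328 / 442 = 0.7421
Eligible share of unknowns: 0.7421 × 43 = 31.91
Denominator: 328 + 31.91 = 359.91
RR3 = 163 / 359.91 = 0.4529

45.3%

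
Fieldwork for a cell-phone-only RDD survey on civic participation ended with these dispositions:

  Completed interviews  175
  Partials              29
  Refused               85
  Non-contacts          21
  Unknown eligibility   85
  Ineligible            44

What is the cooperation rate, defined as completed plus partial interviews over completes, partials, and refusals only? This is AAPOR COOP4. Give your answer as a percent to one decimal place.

70.6%

Numerator = 175 + 29 = 204
Denom = 175 + 29 + 85 = 289
COOP4 = 204 / 289 = 0.7059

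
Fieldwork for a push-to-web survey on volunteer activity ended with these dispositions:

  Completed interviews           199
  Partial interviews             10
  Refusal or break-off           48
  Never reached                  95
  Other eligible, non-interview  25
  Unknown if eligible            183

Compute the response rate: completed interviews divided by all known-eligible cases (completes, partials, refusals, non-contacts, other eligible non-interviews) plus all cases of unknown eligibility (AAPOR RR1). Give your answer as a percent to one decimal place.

Top: 199
Denominator: 199 + 10 + 48 + 95 + 25 + 183 = 560
RR1 = 199 / 560 = 0.3554

35.5%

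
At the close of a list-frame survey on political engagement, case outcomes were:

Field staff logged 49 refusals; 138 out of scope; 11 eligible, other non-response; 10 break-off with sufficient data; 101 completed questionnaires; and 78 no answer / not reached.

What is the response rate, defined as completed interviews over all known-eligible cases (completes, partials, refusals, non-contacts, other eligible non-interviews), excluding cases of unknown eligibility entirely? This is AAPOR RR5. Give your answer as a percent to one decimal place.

40.6%

Numerator = 101
Denominator = 101 + 10 + 49 + 78 + 11 = 249
RR5 = 101 / 249 = 0.4056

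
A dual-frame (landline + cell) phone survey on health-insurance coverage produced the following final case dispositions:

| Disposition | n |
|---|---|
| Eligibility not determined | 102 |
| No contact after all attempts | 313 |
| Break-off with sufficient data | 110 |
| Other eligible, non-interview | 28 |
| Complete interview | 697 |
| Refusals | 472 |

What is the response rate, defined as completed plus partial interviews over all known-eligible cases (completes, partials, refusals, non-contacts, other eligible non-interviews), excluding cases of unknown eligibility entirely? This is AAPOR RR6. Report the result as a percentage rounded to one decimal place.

49.8%

Numerator = 697 + 110 = 807
Denominator = 697 + 110 + 472 + 313 + 28 = 1620
RR6 = 807 / 1620 = 0.4981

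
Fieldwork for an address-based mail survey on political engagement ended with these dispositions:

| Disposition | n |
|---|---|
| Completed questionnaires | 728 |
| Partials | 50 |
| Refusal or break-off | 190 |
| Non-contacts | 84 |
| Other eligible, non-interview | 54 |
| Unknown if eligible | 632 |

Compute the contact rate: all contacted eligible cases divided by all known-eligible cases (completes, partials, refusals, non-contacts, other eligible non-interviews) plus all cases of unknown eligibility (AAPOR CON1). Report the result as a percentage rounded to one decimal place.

Top → 728 + 50 + 190 + 54 = 1022
Base → 728 + 50 + 190 + 84 + 54 + 632 = 1738
CON1 = 1022 / 1738 = 0.5880

58.8%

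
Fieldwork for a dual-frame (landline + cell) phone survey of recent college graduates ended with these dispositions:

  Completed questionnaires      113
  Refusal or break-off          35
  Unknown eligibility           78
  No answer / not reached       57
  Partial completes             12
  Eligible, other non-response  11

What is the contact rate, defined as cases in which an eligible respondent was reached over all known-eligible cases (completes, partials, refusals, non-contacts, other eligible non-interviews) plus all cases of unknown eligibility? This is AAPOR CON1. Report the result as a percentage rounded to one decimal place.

Top: 113 + 12 + 35 + 11 = 171
Base: 113 + 12 + 35 + 57 + 11 + 78 = 306
CON1 = 171 / 306 = 0.5588

55.9%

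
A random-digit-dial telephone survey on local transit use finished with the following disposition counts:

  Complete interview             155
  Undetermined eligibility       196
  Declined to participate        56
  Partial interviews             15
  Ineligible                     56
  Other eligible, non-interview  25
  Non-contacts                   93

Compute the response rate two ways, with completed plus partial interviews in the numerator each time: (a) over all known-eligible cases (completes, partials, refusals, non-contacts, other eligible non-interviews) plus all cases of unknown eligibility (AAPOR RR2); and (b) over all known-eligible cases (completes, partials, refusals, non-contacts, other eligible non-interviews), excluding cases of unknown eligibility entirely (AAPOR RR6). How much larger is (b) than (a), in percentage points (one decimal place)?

Numerator: 155 + 15 = 170
Denom: 155 + 15 + 56 + 93 + 25 + 196 = 540
RR2 = 170 / 540 = 0.3148
Denom: 155 + 15 + 56 + 93 + 25 = 344
RR6 = 170 / 344 = 0.4942
Difference = 49.42 − 31.48 = 17.94 percentage points

17.9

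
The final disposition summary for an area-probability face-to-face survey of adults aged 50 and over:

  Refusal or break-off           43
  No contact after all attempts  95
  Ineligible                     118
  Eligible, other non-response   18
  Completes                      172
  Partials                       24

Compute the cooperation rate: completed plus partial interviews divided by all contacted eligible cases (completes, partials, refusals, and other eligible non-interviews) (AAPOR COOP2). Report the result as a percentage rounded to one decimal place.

Top = 172 + 24 = 196
Base = 172 + 24 + 43 + 18 = 257
COOP2 = 196 / 257 = 0.7626

76.3%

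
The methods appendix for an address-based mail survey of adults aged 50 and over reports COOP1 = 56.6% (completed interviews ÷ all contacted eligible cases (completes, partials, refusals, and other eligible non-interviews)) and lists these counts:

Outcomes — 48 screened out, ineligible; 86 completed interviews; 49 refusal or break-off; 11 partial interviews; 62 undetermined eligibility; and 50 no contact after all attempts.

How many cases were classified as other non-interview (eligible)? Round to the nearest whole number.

6

COOP1 = 86 / D = 0.566
D = 86 / 0.566 = 151.9
Remaining denominator categories sum to 146
other non-interview (eligible) = 151.9 − 146 ≈ 6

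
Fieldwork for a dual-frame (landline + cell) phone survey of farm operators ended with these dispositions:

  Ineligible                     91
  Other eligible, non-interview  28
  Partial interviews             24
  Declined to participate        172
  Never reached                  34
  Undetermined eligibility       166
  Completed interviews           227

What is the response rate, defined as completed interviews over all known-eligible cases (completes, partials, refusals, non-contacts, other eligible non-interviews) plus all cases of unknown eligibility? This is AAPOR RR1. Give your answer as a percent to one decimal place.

34.9%

Numerator → 227
Denom → 227 + 24 + 172 + 34 + 28 + 166 = 651
RR1 = 227 / 651 = 0.3487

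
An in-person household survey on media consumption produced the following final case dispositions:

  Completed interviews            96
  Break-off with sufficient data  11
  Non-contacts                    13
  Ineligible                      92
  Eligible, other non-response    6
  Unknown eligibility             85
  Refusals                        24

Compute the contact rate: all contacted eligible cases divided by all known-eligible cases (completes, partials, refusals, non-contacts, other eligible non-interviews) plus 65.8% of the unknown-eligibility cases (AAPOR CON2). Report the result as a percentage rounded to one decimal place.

Top: 96 + 11 + 24 + 6 = 137
Known eligible: 96 + 11 + 24 + 13 + 6 = 150
Estimated eligible among unknowns: 0.6580 × 85 = 55.93
Denom: 150 + 55.93 = 205.93
CON2 = 137 / 205.93 = 0.6653

66.5%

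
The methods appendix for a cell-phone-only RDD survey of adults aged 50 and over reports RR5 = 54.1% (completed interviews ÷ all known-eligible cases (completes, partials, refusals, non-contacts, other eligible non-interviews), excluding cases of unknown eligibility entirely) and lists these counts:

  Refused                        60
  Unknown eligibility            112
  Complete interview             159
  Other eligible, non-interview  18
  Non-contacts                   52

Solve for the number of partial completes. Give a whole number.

5

RR5 = 159 / D = 0.541
D = 159 / 0.541 = 293.9
Rest of base = 289
partial completes = 293.9 − 289 ≈ 5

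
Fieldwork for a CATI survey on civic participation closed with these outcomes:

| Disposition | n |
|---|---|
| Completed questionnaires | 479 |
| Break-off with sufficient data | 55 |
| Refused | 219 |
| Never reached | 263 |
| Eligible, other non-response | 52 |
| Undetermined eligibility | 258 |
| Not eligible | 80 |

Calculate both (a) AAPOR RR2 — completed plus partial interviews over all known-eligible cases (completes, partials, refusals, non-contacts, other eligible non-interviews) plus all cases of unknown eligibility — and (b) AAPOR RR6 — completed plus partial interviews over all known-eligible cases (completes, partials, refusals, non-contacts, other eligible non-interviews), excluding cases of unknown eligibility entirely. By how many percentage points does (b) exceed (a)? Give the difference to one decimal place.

9.7

Top: 479 + 55 = 534
Denom: 479 + 55 + 219 + 263 + 52 + 258 = 1326
RR2 = 534 / 1326 = 0.4027
Denom: 479 + 55 + 219 + 263 + 52 = 1068
RR6 = 534 / 1068 = 0.5000
Difference = 50.00 − 40.27 = 9.73 percentage points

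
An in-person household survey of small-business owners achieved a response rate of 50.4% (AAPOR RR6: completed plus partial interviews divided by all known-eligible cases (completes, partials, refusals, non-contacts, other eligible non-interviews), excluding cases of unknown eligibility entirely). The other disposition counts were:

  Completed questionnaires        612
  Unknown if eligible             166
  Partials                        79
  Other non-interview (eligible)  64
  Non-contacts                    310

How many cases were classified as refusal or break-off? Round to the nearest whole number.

Num: 612 + 79 = 691
RR6 = 691 / D = 0.504
D = 691 / 0.504 = 1371.0
Other denominator terms total 1065
refusal or break-off = 1371.0 − 1065 ≈ 306

306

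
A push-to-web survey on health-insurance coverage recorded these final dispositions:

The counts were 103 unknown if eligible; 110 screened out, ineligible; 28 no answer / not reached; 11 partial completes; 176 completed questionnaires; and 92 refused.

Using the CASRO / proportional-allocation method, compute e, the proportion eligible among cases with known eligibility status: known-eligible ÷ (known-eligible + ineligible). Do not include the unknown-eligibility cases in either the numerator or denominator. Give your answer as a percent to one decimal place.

73.6%

Determined eligible = 176 + 11 + 92 + 28 = 307
e = 307 / (307 + 110) = 307 / 417 = 0.7362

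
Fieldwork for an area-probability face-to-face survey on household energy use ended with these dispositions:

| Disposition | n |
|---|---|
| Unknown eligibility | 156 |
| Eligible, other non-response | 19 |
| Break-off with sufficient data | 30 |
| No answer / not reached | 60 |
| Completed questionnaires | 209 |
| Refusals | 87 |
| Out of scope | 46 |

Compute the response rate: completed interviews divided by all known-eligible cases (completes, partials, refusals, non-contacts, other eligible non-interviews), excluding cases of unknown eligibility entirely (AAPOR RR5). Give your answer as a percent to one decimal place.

51.6%

Num → 209
Denominator → 209 + 30 + 87 + 60 + 19 = 405
RR5 = 209 / 405 = 0.5160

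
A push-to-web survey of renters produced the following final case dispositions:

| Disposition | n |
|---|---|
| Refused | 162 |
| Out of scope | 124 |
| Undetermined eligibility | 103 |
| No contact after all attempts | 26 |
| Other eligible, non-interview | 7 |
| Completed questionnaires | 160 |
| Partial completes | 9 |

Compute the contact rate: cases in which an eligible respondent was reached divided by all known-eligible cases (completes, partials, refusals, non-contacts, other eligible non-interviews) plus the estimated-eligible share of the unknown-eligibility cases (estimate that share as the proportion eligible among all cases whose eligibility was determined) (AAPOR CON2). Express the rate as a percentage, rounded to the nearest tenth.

Numerator = 160 + 9 + 162 + 7 = 338
Known eligible = 160 + 9 + 162 + 26 + 7 = 364
e = 364 / (364 + 124) = 364 / 488 = 0.7459
e × U = 0.7459 × 103 = 76.83
Denominator = 364 + 76.83 = 440.83
CON2 = 338 / 440.83 = 0.7667

76.7%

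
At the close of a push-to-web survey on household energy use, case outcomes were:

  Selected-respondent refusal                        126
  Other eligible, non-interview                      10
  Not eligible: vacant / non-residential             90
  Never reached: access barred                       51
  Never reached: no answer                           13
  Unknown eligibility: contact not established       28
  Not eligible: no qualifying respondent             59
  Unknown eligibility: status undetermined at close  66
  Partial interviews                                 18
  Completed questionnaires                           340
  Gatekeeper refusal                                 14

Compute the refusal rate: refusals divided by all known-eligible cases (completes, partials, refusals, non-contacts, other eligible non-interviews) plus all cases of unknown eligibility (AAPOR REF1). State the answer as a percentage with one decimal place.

Declined to participate = 14 + 126 = 140
Non-contacts = 13 + 51 = 64
Unknown if eligible = 28 + 66 = 94
Not eligible = 59 + 90 = 149
Top: 140
Denominator: 340 + 18 + 140 + 64 + 10 + 94 = 666
REF1 = 140 / 666 = 0.2102

21.0%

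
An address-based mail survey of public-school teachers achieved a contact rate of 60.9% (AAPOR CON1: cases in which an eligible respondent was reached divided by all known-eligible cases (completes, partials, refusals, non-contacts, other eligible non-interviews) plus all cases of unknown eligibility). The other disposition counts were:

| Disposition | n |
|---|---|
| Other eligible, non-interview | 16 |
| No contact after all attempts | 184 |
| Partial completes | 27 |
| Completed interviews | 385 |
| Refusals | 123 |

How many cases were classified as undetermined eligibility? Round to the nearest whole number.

Num = 385 + 27 + 123 + 16 = 551
CON1 = 551 / D = 0.609
D = 551 / 0.609 = 904.8
Rest of base = 735
undetermined eligibility = 904.8 − 735 ≈ 170

170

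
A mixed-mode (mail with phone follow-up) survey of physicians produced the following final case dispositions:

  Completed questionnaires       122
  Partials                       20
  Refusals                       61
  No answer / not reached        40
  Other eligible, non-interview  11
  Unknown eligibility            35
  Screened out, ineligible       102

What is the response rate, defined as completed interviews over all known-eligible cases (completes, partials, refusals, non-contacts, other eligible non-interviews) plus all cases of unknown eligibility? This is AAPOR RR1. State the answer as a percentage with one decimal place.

42.2%

Num = 122
Base = 122 + 20 + 61 + 40 + 11 + 35 = 289
RR1 = 122 / 289 = 0.4221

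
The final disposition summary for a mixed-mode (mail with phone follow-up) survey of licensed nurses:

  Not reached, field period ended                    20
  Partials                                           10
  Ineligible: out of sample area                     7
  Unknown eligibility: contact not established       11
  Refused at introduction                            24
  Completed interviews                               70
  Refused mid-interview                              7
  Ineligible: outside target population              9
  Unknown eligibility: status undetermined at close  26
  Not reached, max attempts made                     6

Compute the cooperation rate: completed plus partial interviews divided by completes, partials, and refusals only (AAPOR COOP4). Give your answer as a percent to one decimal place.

72.1%

Refused = 24 + 7 = 31
Non-contacts = 20 + 6 = 26
Unknown if eligible = 11 + 26 = 37
Screened out, ineligible = 9 + 7 = 16
Numerator = 70 + 10 = 80
Denominator = 70 + 10 + 31 = 111
COOP4 = 80 / 111 = 0.7207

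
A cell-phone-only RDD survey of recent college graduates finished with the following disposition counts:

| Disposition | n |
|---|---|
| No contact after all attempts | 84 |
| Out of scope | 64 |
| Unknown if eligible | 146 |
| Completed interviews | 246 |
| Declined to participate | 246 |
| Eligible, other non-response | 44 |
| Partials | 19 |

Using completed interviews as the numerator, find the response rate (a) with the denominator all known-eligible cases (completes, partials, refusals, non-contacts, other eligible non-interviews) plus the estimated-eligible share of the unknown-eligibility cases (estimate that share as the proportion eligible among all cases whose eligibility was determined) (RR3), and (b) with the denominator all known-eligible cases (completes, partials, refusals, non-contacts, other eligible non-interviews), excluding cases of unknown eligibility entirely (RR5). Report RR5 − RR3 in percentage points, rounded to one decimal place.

Numerator → 246
Known eligible → 246 + 19 + 246 + 84 + 44 = 639
e = 639 / (639 + 64) = 639 / 703 = 0.9090
Estimated eligible among unknowns → 0.9090 × 146 = 132.71
Base → 639 + 132.71 = 771.71
RR3 = 246 / 771.71 = 0.3188
Base → 246 + 19 + 246 + 84 + 44 = 639
RR5 = 246 / 639 = 0.3850
Difference = 38.50 − 31.88 = 6.62 percentage points

6.6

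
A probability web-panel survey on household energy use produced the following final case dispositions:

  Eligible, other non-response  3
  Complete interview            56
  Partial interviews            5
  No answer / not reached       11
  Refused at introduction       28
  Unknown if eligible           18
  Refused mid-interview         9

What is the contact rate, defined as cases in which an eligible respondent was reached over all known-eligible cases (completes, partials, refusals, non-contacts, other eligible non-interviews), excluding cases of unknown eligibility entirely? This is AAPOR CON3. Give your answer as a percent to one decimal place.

90.2%

Refused = 28 + 9 = 37
Numerator → 56 + 5 + 37 + 3 = 101
Denom → 56 + 5 + 37 + 11 + 3 = 112
CON3 = 101 / 112 = 0.9018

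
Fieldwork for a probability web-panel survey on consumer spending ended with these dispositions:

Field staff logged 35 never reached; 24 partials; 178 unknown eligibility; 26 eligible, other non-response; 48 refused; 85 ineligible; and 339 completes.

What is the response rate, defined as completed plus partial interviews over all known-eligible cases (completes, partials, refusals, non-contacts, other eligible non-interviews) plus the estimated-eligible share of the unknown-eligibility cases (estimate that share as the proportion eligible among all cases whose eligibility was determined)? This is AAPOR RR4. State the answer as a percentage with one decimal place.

58.3%

Numerator: 339 + 24 = 363
Eligible (known): 339 + 24 + 48 + 35 + 26 = 472
e = 472 / (472 + 85) = 472 / 557 = 0.8474
e × U: 0.8474 × 178 = 150.84
Base: 472 + 150.84 = 622.84
RR4 = 363 / 622.84 = 0.5828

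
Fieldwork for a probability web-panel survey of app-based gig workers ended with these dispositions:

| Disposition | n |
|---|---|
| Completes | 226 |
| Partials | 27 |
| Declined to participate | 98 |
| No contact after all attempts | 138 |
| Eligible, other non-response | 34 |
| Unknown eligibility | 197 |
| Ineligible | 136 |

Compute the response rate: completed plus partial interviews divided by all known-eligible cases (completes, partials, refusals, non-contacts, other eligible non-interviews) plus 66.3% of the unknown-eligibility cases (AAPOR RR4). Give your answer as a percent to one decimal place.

38.7%

Numerator: 226 + 27 = 253
Known eligible: 226 + 27 + 98 + 138 + 34 = 523
Eligible share of unknowns: 0.6630 × 197 = 130.61
Denom: 523 + 130.61 = 653.61
RR4 = 253 / 653.61 = 0.3871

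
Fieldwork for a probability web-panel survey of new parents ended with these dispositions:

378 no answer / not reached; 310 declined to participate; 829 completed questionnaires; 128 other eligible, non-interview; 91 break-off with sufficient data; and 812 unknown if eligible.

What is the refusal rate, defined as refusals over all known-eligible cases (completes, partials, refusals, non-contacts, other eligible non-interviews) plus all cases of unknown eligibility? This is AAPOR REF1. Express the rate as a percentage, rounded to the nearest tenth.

12.2%

Top → 310
Denom → 829 + 91 + 310 + 378 + 128 + 812 = 2548
REF1 = 310 / 2548 = 0.1217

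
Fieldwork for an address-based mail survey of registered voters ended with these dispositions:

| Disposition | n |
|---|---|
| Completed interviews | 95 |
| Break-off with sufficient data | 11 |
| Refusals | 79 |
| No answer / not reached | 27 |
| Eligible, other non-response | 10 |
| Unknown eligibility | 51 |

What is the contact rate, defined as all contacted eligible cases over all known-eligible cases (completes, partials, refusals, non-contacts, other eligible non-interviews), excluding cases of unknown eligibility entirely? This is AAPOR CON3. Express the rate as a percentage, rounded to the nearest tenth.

Top = 95 + 11 + 79 + 10 = 195
Denominator = 95 + 11 + 79 + 27 + 10 = 222
CON3 = 195 / 222 = 0.8784

87.8%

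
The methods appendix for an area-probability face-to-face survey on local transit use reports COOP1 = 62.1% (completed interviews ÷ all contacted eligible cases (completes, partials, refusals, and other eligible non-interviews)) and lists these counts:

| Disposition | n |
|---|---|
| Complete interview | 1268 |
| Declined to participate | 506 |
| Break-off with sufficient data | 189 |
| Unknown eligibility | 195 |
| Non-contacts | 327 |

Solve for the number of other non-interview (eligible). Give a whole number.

79

COOP1 = 1268 / D = 0.621
D = 1268 / 0.621 = 2041.9
Rest of base = 1963
other non-interview (eligible) = 2041.9 − 1963 ≈ 79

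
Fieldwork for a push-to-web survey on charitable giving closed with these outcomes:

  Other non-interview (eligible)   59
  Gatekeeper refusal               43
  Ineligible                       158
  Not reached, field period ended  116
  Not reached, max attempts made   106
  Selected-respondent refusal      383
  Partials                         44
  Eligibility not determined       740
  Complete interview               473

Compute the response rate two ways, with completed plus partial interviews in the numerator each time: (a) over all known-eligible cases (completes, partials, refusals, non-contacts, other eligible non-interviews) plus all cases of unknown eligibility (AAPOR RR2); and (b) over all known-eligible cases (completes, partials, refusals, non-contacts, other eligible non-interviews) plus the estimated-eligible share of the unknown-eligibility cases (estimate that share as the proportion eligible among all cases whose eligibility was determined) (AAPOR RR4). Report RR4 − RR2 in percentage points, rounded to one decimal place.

Declined to participate = 43 + 383 = 426
No contact after all attempts = 116 + 106 = 222
Top → 473 + 44 = 517
Denominator → 473 + 44 + 426 + 222 + 59 + 740 = 1964
RR2 = 517 / 1964 = 0.2632
Known eligible → 473 + 44 + 426 + 222 + 59 = 1224
e = 1224 / (1224 + 158) = 1224 / 1382 = 0.8857
e × U → 0.8857 × 740 = 655.42
Denominator → 1224 + 655.42 = 1879.42
RR4 = 517 / 1879.42 = 0.2751
Difference = 27.51 − 26.32 = 1.19 percentage points

1.2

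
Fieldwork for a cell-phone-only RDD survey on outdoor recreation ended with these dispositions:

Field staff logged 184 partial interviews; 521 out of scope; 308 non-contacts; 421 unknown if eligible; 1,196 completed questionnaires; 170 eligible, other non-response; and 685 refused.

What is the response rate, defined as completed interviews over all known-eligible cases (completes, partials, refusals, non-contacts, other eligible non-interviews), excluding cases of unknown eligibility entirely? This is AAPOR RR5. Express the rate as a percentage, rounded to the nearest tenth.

Numerator → 1196
Denom → 1196 + 184 + 685 + 308 + 170 = 2543
RR5 = 1196 / 2543 = 0.4703

47.0%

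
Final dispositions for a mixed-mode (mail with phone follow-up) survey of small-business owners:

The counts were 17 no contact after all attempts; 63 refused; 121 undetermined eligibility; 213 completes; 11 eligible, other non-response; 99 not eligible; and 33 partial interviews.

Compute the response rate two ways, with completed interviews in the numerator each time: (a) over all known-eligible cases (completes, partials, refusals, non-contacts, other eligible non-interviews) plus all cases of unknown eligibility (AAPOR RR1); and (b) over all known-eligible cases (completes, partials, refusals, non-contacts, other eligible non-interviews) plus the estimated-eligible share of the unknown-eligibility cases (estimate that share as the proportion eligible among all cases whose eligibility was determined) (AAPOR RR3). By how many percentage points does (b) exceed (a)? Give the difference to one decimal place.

Top = 213
Base = 213 + 33 + 63 + 17 + 11 + 121 = 458
RR1 = 213 / 458 = 0.4651
Determined eligible = 213 + 33 + 63 + 17 + 11 = 337
e = 337 / (337 + 99) = 337 / 436 = 0.7729
Eligible share of unknowns = 0.7729 × 121 = 93.52
Base = 337 + 93.52 = 430.52
RR3 = 213 / 430.52 = 0.4948
Difference = 49.48 − 46.51 = 2.97 percentage points

3.0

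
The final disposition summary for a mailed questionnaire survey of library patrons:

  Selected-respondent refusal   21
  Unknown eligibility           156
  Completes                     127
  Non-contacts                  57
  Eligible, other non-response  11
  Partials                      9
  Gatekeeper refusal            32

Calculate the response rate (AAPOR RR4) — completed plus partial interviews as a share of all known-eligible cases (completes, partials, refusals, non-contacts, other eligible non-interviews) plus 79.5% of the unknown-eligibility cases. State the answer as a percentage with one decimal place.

35.7%

Refusals = 32 + 21 = 53
Numerator: 127 + 9 = 136
Known eligible: 127 + 9 + 53 + 57 + 11 = 257
e × U: 0.7950 × 156 = 124.02
Base: 257 + 124.02 = 381.02
RR4 = 136 / 381.02 = 0.3569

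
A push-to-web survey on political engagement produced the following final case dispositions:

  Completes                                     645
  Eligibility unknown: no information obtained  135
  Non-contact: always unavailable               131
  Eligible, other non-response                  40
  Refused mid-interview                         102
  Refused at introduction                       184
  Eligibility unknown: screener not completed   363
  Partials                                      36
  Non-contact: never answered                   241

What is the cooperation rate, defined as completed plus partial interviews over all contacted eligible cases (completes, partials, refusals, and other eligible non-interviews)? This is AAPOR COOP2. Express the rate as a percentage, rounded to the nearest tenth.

Declined to participate = 184 + 102 = 286
No contact after all attempts = 241 + 131 = 372
Unknown eligibility = 363 + 135 = 498
Num = 645 + 36 = 681
Denominator = 645 + 36 + 286 + 40 = 1007
COOP2 = 681 / 1007 = 0.6763

67.6%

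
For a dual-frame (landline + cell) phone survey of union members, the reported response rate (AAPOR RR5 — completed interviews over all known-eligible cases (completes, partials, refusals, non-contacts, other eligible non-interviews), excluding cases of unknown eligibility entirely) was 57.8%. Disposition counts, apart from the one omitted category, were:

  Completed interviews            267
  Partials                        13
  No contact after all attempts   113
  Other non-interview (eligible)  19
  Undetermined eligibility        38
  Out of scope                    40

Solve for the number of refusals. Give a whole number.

50

RR5 = 267 / D = 0.578
D = 267 / 0.578 = 461.9
Rest of base = 412
refusals = 461.9 − 412 ≈ 50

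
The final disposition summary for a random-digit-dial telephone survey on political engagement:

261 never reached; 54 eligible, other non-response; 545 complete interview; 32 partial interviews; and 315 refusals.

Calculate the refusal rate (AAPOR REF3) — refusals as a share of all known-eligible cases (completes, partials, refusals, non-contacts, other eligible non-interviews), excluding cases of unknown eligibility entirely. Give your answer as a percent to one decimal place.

26.1%

Numerator = 315
Denominator = 545 + 32 + 315 + 261 + 54 = 1207
REF3 = 315 / 1207 = 0.2610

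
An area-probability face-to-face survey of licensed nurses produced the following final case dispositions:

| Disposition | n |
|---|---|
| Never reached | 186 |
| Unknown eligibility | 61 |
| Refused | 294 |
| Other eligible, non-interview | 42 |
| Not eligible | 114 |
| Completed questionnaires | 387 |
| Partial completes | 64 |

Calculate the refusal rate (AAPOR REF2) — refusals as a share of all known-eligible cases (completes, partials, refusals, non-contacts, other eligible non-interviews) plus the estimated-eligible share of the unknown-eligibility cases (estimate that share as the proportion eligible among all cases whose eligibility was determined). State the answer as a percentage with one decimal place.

Num: 294
Determined eligible: 387 + 64 + 294 + 186 + 42 = 973
e = 973 / (973 + 114) = 973 / 1087 = 0.8951
Eligible share of unknowns: 0.8951 × 61 = 54.60
Denom: 973 + 54.60 = 1027.60
REF2 = 294 / 1027.60 = 0.2861

28.6%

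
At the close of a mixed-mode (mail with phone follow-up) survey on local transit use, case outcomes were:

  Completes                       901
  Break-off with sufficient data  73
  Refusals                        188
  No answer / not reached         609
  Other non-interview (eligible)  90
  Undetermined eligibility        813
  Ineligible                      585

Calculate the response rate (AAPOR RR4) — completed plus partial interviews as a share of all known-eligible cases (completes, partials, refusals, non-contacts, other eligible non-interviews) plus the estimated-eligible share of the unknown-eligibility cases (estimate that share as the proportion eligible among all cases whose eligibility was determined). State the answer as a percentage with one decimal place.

39.3%

Top → 901 + 73 = 974
Known eligible → 901 + 73 + 188 + 609 + 90 = 1861
e = 1861 / (1861 + 585) = 1861 / 2446 = 0.7608
Estimated eligible among unknowns → 0.7608 × 813 = 618.53
Denominator → 1861 + 618.53 = 2479.53
RR4 = 974 / 2479.53 = 0.3928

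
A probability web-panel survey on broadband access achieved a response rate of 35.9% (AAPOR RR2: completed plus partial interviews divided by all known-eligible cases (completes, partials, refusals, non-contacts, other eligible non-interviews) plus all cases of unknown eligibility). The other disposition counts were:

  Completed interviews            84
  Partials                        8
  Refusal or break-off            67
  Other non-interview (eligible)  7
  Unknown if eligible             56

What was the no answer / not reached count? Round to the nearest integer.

34

Top: 84 + 8 = 92
RR2 = 92 / D = 0.359
D = 92 / 0.359 = 256.3
Rest of base = 222
no answer / not reached = 256.3 − 222 ≈ 34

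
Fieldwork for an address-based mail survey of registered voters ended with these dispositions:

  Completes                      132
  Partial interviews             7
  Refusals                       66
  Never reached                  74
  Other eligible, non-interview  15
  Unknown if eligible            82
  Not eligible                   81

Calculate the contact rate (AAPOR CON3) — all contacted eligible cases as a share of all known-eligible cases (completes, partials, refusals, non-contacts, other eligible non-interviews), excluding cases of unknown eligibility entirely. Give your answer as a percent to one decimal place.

74.8%

Top: 132 + 7 + 66 + 15 = 220
Denominator: 132 + 7 + 66 + 74 + 15 = 294
CON3 = 220 / 294 = 0.7483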